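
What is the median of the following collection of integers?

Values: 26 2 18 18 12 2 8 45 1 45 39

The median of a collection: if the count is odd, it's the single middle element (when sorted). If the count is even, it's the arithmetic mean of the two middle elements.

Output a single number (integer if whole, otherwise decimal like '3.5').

Answer: 18

Derivation:
Step 1: insert 26 -> lo=[26] (size 1, max 26) hi=[] (size 0) -> median=26
Step 2: insert 2 -> lo=[2] (size 1, max 2) hi=[26] (size 1, min 26) -> median=14
Step 3: insert 18 -> lo=[2, 18] (size 2, max 18) hi=[26] (size 1, min 26) -> median=18
Step 4: insert 18 -> lo=[2, 18] (size 2, max 18) hi=[18, 26] (size 2, min 18) -> median=18
Step 5: insert 12 -> lo=[2, 12, 18] (size 3, max 18) hi=[18, 26] (size 2, min 18) -> median=18
Step 6: insert 2 -> lo=[2, 2, 12] (size 3, max 12) hi=[18, 18, 26] (size 3, min 18) -> median=15
Step 7: insert 8 -> lo=[2, 2, 8, 12] (size 4, max 12) hi=[18, 18, 26] (size 3, min 18) -> median=12
Step 8: insert 45 -> lo=[2, 2, 8, 12] (size 4, max 12) hi=[18, 18, 26, 45] (size 4, min 18) -> median=15
Step 9: insert 1 -> lo=[1, 2, 2, 8, 12] (size 5, max 12) hi=[18, 18, 26, 45] (size 4, min 18) -> median=12
Step 10: insert 45 -> lo=[1, 2, 2, 8, 12] (size 5, max 12) hi=[18, 18, 26, 45, 45] (size 5, min 18) -> median=15
Step 11: insert 39 -> lo=[1, 2, 2, 8, 12, 18] (size 6, max 18) hi=[18, 26, 39, 45, 45] (size 5, min 18) -> median=18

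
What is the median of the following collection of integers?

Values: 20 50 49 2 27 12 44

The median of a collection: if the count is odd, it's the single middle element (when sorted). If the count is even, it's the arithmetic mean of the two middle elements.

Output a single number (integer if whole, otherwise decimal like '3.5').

Step 1: insert 20 -> lo=[20] (size 1, max 20) hi=[] (size 0) -> median=20
Step 2: insert 50 -> lo=[20] (size 1, max 20) hi=[50] (size 1, min 50) -> median=35
Step 3: insert 49 -> lo=[20, 49] (size 2, max 49) hi=[50] (size 1, min 50) -> median=49
Step 4: insert 2 -> lo=[2, 20] (size 2, max 20) hi=[49, 50] (size 2, min 49) -> median=34.5
Step 5: insert 27 -> lo=[2, 20, 27] (size 3, max 27) hi=[49, 50] (size 2, min 49) -> median=27
Step 6: insert 12 -> lo=[2, 12, 20] (size 3, max 20) hi=[27, 49, 50] (size 3, min 27) -> median=23.5
Step 7: insert 44 -> lo=[2, 12, 20, 27] (size 4, max 27) hi=[44, 49, 50] (size 3, min 44) -> median=27

Answer: 27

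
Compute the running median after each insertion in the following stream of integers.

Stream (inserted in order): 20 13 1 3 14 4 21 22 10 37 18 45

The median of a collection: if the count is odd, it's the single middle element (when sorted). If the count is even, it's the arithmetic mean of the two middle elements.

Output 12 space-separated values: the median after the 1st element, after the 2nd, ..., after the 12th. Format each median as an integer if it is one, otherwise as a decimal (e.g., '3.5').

Answer: 20 16.5 13 8 13 8.5 13 13.5 13 13.5 14 16

Derivation:
Step 1: insert 20 -> lo=[20] (size 1, max 20) hi=[] (size 0) -> median=20
Step 2: insert 13 -> lo=[13] (size 1, max 13) hi=[20] (size 1, min 20) -> median=16.5
Step 3: insert 1 -> lo=[1, 13] (size 2, max 13) hi=[20] (size 1, min 20) -> median=13
Step 4: insert 3 -> lo=[1, 3] (size 2, max 3) hi=[13, 20] (size 2, min 13) -> median=8
Step 5: insert 14 -> lo=[1, 3, 13] (size 3, max 13) hi=[14, 20] (size 2, min 14) -> median=13
Step 6: insert 4 -> lo=[1, 3, 4] (size 3, max 4) hi=[13, 14, 20] (size 3, min 13) -> median=8.5
Step 7: insert 21 -> lo=[1, 3, 4, 13] (size 4, max 13) hi=[14, 20, 21] (size 3, min 14) -> median=13
Step 8: insert 22 -> lo=[1, 3, 4, 13] (size 4, max 13) hi=[14, 20, 21, 22] (size 4, min 14) -> median=13.5
Step 9: insert 10 -> lo=[1, 3, 4, 10, 13] (size 5, max 13) hi=[14, 20, 21, 22] (size 4, min 14) -> median=13
Step 10: insert 37 -> lo=[1, 3, 4, 10, 13] (size 5, max 13) hi=[14, 20, 21, 22, 37] (size 5, min 14) -> median=13.5
Step 11: insert 18 -> lo=[1, 3, 4, 10, 13, 14] (size 6, max 14) hi=[18, 20, 21, 22, 37] (size 5, min 18) -> median=14
Step 12: insert 45 -> lo=[1, 3, 4, 10, 13, 14] (size 6, max 14) hi=[18, 20, 21, 22, 37, 45] (size 6, min 18) -> median=16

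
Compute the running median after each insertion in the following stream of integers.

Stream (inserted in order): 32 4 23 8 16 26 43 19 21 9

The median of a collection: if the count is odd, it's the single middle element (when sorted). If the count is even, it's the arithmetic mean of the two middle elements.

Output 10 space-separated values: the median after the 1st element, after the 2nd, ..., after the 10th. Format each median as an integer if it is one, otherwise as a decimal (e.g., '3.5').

Answer: 32 18 23 15.5 16 19.5 23 21 21 20

Derivation:
Step 1: insert 32 -> lo=[32] (size 1, max 32) hi=[] (size 0) -> median=32
Step 2: insert 4 -> lo=[4] (size 1, max 4) hi=[32] (size 1, min 32) -> median=18
Step 3: insert 23 -> lo=[4, 23] (size 2, max 23) hi=[32] (size 1, min 32) -> median=23
Step 4: insert 8 -> lo=[4, 8] (size 2, max 8) hi=[23, 32] (size 2, min 23) -> median=15.5
Step 5: insert 16 -> lo=[4, 8, 16] (size 3, max 16) hi=[23, 32] (size 2, min 23) -> median=16
Step 6: insert 26 -> lo=[4, 8, 16] (size 3, max 16) hi=[23, 26, 32] (size 3, min 23) -> median=19.5
Step 7: insert 43 -> lo=[4, 8, 16, 23] (size 4, max 23) hi=[26, 32, 43] (size 3, min 26) -> median=23
Step 8: insert 19 -> lo=[4, 8, 16, 19] (size 4, max 19) hi=[23, 26, 32, 43] (size 4, min 23) -> median=21
Step 9: insert 21 -> lo=[4, 8, 16, 19, 21] (size 5, max 21) hi=[23, 26, 32, 43] (size 4, min 23) -> median=21
Step 10: insert 9 -> lo=[4, 8, 9, 16, 19] (size 5, max 19) hi=[21, 23, 26, 32, 43] (size 5, min 21) -> median=20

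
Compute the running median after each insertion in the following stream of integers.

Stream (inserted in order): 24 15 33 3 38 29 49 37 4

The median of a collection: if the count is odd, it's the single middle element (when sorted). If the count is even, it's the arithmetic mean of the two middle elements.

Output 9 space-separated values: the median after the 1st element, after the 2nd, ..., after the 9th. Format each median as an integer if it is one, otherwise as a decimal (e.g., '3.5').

Step 1: insert 24 -> lo=[24] (size 1, max 24) hi=[] (size 0) -> median=24
Step 2: insert 15 -> lo=[15] (size 1, max 15) hi=[24] (size 1, min 24) -> median=19.5
Step 3: insert 33 -> lo=[15, 24] (size 2, max 24) hi=[33] (size 1, min 33) -> median=24
Step 4: insert 3 -> lo=[3, 15] (size 2, max 15) hi=[24, 33] (size 2, min 24) -> median=19.5
Step 5: insert 38 -> lo=[3, 15, 24] (size 3, max 24) hi=[33, 38] (size 2, min 33) -> median=24
Step 6: insert 29 -> lo=[3, 15, 24] (size 3, max 24) hi=[29, 33, 38] (size 3, min 29) -> median=26.5
Step 7: insert 49 -> lo=[3, 15, 24, 29] (size 4, max 29) hi=[33, 38, 49] (size 3, min 33) -> median=29
Step 8: insert 37 -> lo=[3, 15, 24, 29] (size 4, max 29) hi=[33, 37, 38, 49] (size 4, min 33) -> median=31
Step 9: insert 4 -> lo=[3, 4, 15, 24, 29] (size 5, max 29) hi=[33, 37, 38, 49] (size 4, min 33) -> median=29

Answer: 24 19.5 24 19.5 24 26.5 29 31 29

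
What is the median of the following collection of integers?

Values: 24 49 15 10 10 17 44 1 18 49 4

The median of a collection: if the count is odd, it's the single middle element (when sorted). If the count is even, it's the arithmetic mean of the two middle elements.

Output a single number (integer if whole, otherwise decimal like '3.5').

Answer: 17

Derivation:
Step 1: insert 24 -> lo=[24] (size 1, max 24) hi=[] (size 0) -> median=24
Step 2: insert 49 -> lo=[24] (size 1, max 24) hi=[49] (size 1, min 49) -> median=36.5
Step 3: insert 15 -> lo=[15, 24] (size 2, max 24) hi=[49] (size 1, min 49) -> median=24
Step 4: insert 10 -> lo=[10, 15] (size 2, max 15) hi=[24, 49] (size 2, min 24) -> median=19.5
Step 5: insert 10 -> lo=[10, 10, 15] (size 3, max 15) hi=[24, 49] (size 2, min 24) -> median=15
Step 6: insert 17 -> lo=[10, 10, 15] (size 3, max 15) hi=[17, 24, 49] (size 3, min 17) -> median=16
Step 7: insert 44 -> lo=[10, 10, 15, 17] (size 4, max 17) hi=[24, 44, 49] (size 3, min 24) -> median=17
Step 8: insert 1 -> lo=[1, 10, 10, 15] (size 4, max 15) hi=[17, 24, 44, 49] (size 4, min 17) -> median=16
Step 9: insert 18 -> lo=[1, 10, 10, 15, 17] (size 5, max 17) hi=[18, 24, 44, 49] (size 4, min 18) -> median=17
Step 10: insert 49 -> lo=[1, 10, 10, 15, 17] (size 5, max 17) hi=[18, 24, 44, 49, 49] (size 5, min 18) -> median=17.5
Step 11: insert 4 -> lo=[1, 4, 10, 10, 15, 17] (size 6, max 17) hi=[18, 24, 44, 49, 49] (size 5, min 18) -> median=17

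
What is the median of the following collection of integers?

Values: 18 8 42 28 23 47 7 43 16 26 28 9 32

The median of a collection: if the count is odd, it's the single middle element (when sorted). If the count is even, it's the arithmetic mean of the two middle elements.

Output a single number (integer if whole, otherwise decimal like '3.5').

Answer: 26

Derivation:
Step 1: insert 18 -> lo=[18] (size 1, max 18) hi=[] (size 0) -> median=18
Step 2: insert 8 -> lo=[8] (size 1, max 8) hi=[18] (size 1, min 18) -> median=13
Step 3: insert 42 -> lo=[8, 18] (size 2, max 18) hi=[42] (size 1, min 42) -> median=18
Step 4: insert 28 -> lo=[8, 18] (size 2, max 18) hi=[28, 42] (size 2, min 28) -> median=23
Step 5: insert 23 -> lo=[8, 18, 23] (size 3, max 23) hi=[28, 42] (size 2, min 28) -> median=23
Step 6: insert 47 -> lo=[8, 18, 23] (size 3, max 23) hi=[28, 42, 47] (size 3, min 28) -> median=25.5
Step 7: insert 7 -> lo=[7, 8, 18, 23] (size 4, max 23) hi=[28, 42, 47] (size 3, min 28) -> median=23
Step 8: insert 43 -> lo=[7, 8, 18, 23] (size 4, max 23) hi=[28, 42, 43, 47] (size 4, min 28) -> median=25.5
Step 9: insert 16 -> lo=[7, 8, 16, 18, 23] (size 5, max 23) hi=[28, 42, 43, 47] (size 4, min 28) -> median=23
Step 10: insert 26 -> lo=[7, 8, 16, 18, 23] (size 5, max 23) hi=[26, 28, 42, 43, 47] (size 5, min 26) -> median=24.5
Step 11: insert 28 -> lo=[7, 8, 16, 18, 23, 26] (size 6, max 26) hi=[28, 28, 42, 43, 47] (size 5, min 28) -> median=26
Step 12: insert 9 -> lo=[7, 8, 9, 16, 18, 23] (size 6, max 23) hi=[26, 28, 28, 42, 43, 47] (size 6, min 26) -> median=24.5
Step 13: insert 32 -> lo=[7, 8, 9, 16, 18, 23, 26] (size 7, max 26) hi=[28, 28, 32, 42, 43, 47] (size 6, min 28) -> median=26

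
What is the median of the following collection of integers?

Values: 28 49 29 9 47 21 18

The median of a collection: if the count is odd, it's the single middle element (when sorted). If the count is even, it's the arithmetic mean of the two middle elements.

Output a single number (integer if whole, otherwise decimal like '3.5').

Step 1: insert 28 -> lo=[28] (size 1, max 28) hi=[] (size 0) -> median=28
Step 2: insert 49 -> lo=[28] (size 1, max 28) hi=[49] (size 1, min 49) -> median=38.5
Step 3: insert 29 -> lo=[28, 29] (size 2, max 29) hi=[49] (size 1, min 49) -> median=29
Step 4: insert 9 -> lo=[9, 28] (size 2, max 28) hi=[29, 49] (size 2, min 29) -> median=28.5
Step 5: insert 47 -> lo=[9, 28, 29] (size 3, max 29) hi=[47, 49] (size 2, min 47) -> median=29
Step 6: insert 21 -> lo=[9, 21, 28] (size 3, max 28) hi=[29, 47, 49] (size 3, min 29) -> median=28.5
Step 7: insert 18 -> lo=[9, 18, 21, 28] (size 4, max 28) hi=[29, 47, 49] (size 3, min 29) -> median=28

Answer: 28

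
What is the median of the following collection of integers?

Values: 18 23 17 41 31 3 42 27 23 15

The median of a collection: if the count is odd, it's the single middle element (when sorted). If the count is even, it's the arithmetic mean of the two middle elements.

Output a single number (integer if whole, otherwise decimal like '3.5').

Answer: 23

Derivation:
Step 1: insert 18 -> lo=[18] (size 1, max 18) hi=[] (size 0) -> median=18
Step 2: insert 23 -> lo=[18] (size 1, max 18) hi=[23] (size 1, min 23) -> median=20.5
Step 3: insert 17 -> lo=[17, 18] (size 2, max 18) hi=[23] (size 1, min 23) -> median=18
Step 4: insert 41 -> lo=[17, 18] (size 2, max 18) hi=[23, 41] (size 2, min 23) -> median=20.5
Step 5: insert 31 -> lo=[17, 18, 23] (size 3, max 23) hi=[31, 41] (size 2, min 31) -> median=23
Step 6: insert 3 -> lo=[3, 17, 18] (size 3, max 18) hi=[23, 31, 41] (size 3, min 23) -> median=20.5
Step 7: insert 42 -> lo=[3, 17, 18, 23] (size 4, max 23) hi=[31, 41, 42] (size 3, min 31) -> median=23
Step 8: insert 27 -> lo=[3, 17, 18, 23] (size 4, max 23) hi=[27, 31, 41, 42] (size 4, min 27) -> median=25
Step 9: insert 23 -> lo=[3, 17, 18, 23, 23] (size 5, max 23) hi=[27, 31, 41, 42] (size 4, min 27) -> median=23
Step 10: insert 15 -> lo=[3, 15, 17, 18, 23] (size 5, max 23) hi=[23, 27, 31, 41, 42] (size 5, min 23) -> median=23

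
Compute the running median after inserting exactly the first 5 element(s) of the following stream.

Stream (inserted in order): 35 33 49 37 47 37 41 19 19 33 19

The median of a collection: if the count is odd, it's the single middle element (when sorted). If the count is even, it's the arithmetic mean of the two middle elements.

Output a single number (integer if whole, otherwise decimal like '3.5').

Answer: 37

Derivation:
Step 1: insert 35 -> lo=[35] (size 1, max 35) hi=[] (size 0) -> median=35
Step 2: insert 33 -> lo=[33] (size 1, max 33) hi=[35] (size 1, min 35) -> median=34
Step 3: insert 49 -> lo=[33, 35] (size 2, max 35) hi=[49] (size 1, min 49) -> median=35
Step 4: insert 37 -> lo=[33, 35] (size 2, max 35) hi=[37, 49] (size 2, min 37) -> median=36
Step 5: insert 47 -> lo=[33, 35, 37] (size 3, max 37) hi=[47, 49] (size 2, min 47) -> median=37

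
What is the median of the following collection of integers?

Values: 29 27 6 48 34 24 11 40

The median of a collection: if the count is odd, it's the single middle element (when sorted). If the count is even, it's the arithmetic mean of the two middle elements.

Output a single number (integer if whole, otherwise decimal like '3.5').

Answer: 28

Derivation:
Step 1: insert 29 -> lo=[29] (size 1, max 29) hi=[] (size 0) -> median=29
Step 2: insert 27 -> lo=[27] (size 1, max 27) hi=[29] (size 1, min 29) -> median=28
Step 3: insert 6 -> lo=[6, 27] (size 2, max 27) hi=[29] (size 1, min 29) -> median=27
Step 4: insert 48 -> lo=[6, 27] (size 2, max 27) hi=[29, 48] (size 2, min 29) -> median=28
Step 5: insert 34 -> lo=[6, 27, 29] (size 3, max 29) hi=[34, 48] (size 2, min 34) -> median=29
Step 6: insert 24 -> lo=[6, 24, 27] (size 3, max 27) hi=[29, 34, 48] (size 3, min 29) -> median=28
Step 7: insert 11 -> lo=[6, 11, 24, 27] (size 4, max 27) hi=[29, 34, 48] (size 3, min 29) -> median=27
Step 8: insert 40 -> lo=[6, 11, 24, 27] (size 4, max 27) hi=[29, 34, 40, 48] (size 4, min 29) -> median=28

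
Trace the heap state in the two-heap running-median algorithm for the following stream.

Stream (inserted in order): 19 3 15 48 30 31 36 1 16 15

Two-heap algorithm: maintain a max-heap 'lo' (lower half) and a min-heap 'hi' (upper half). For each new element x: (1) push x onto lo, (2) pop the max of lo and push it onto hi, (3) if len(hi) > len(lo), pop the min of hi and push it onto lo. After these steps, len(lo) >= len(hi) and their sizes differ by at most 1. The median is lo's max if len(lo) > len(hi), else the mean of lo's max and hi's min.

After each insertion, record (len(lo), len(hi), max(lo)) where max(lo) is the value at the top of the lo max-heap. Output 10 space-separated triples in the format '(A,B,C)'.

Step 1: insert 19 -> lo=[19] hi=[] -> (len(lo)=1, len(hi)=0, max(lo)=19)
Step 2: insert 3 -> lo=[3] hi=[19] -> (len(lo)=1, len(hi)=1, max(lo)=3)
Step 3: insert 15 -> lo=[3, 15] hi=[19] -> (len(lo)=2, len(hi)=1, max(lo)=15)
Step 4: insert 48 -> lo=[3, 15] hi=[19, 48] -> (len(lo)=2, len(hi)=2, max(lo)=15)
Step 5: insert 30 -> lo=[3, 15, 19] hi=[30, 48] -> (len(lo)=3, len(hi)=2, max(lo)=19)
Step 6: insert 31 -> lo=[3, 15, 19] hi=[30, 31, 48] -> (len(lo)=3, len(hi)=3, max(lo)=19)
Step 7: insert 36 -> lo=[3, 15, 19, 30] hi=[31, 36, 48] -> (len(lo)=4, len(hi)=3, max(lo)=30)
Step 8: insert 1 -> lo=[1, 3, 15, 19] hi=[30, 31, 36, 48] -> (len(lo)=4, len(hi)=4, max(lo)=19)
Step 9: insert 16 -> lo=[1, 3, 15, 16, 19] hi=[30, 31, 36, 48] -> (len(lo)=5, len(hi)=4, max(lo)=19)
Step 10: insert 15 -> lo=[1, 3, 15, 15, 16] hi=[19, 30, 31, 36, 48] -> (len(lo)=5, len(hi)=5, max(lo)=16)

Answer: (1,0,19) (1,1,3) (2,1,15) (2,2,15) (3,2,19) (3,3,19) (4,3,30) (4,4,19) (5,4,19) (5,5,16)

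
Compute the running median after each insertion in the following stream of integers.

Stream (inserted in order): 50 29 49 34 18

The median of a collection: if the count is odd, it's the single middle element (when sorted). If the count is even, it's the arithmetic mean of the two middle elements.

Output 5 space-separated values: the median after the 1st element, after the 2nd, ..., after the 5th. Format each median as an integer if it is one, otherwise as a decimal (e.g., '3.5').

Step 1: insert 50 -> lo=[50] (size 1, max 50) hi=[] (size 0) -> median=50
Step 2: insert 29 -> lo=[29] (size 1, max 29) hi=[50] (size 1, min 50) -> median=39.5
Step 3: insert 49 -> lo=[29, 49] (size 2, max 49) hi=[50] (size 1, min 50) -> median=49
Step 4: insert 34 -> lo=[29, 34] (size 2, max 34) hi=[49, 50] (size 2, min 49) -> median=41.5
Step 5: insert 18 -> lo=[18, 29, 34] (size 3, max 34) hi=[49, 50] (size 2, min 49) -> median=34

Answer: 50 39.5 49 41.5 34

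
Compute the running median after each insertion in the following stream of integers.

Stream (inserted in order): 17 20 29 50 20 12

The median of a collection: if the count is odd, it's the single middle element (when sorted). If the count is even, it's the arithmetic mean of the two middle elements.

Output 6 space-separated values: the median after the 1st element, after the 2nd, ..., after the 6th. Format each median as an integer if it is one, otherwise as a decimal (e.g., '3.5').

Answer: 17 18.5 20 24.5 20 20

Derivation:
Step 1: insert 17 -> lo=[17] (size 1, max 17) hi=[] (size 0) -> median=17
Step 2: insert 20 -> lo=[17] (size 1, max 17) hi=[20] (size 1, min 20) -> median=18.5
Step 3: insert 29 -> lo=[17, 20] (size 2, max 20) hi=[29] (size 1, min 29) -> median=20
Step 4: insert 50 -> lo=[17, 20] (size 2, max 20) hi=[29, 50] (size 2, min 29) -> median=24.5
Step 5: insert 20 -> lo=[17, 20, 20] (size 3, max 20) hi=[29, 50] (size 2, min 29) -> median=20
Step 6: insert 12 -> lo=[12, 17, 20] (size 3, max 20) hi=[20, 29, 50] (size 3, min 20) -> median=20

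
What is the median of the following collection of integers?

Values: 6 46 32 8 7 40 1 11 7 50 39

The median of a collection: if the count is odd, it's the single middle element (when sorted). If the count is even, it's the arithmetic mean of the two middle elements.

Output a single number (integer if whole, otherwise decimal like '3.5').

Step 1: insert 6 -> lo=[6] (size 1, max 6) hi=[] (size 0) -> median=6
Step 2: insert 46 -> lo=[6] (size 1, max 6) hi=[46] (size 1, min 46) -> median=26
Step 3: insert 32 -> lo=[6, 32] (size 2, max 32) hi=[46] (size 1, min 46) -> median=32
Step 4: insert 8 -> lo=[6, 8] (size 2, max 8) hi=[32, 46] (size 2, min 32) -> median=20
Step 5: insert 7 -> lo=[6, 7, 8] (size 3, max 8) hi=[32, 46] (size 2, min 32) -> median=8
Step 6: insert 40 -> lo=[6, 7, 8] (size 3, max 8) hi=[32, 40, 46] (size 3, min 32) -> median=20
Step 7: insert 1 -> lo=[1, 6, 7, 8] (size 4, max 8) hi=[32, 40, 46] (size 3, min 32) -> median=8
Step 8: insert 11 -> lo=[1, 6, 7, 8] (size 4, max 8) hi=[11, 32, 40, 46] (size 4, min 11) -> median=9.5
Step 9: insert 7 -> lo=[1, 6, 7, 7, 8] (size 5, max 8) hi=[11, 32, 40, 46] (size 4, min 11) -> median=8
Step 10: insert 50 -> lo=[1, 6, 7, 7, 8] (size 5, max 8) hi=[11, 32, 40, 46, 50] (size 5, min 11) -> median=9.5
Step 11: insert 39 -> lo=[1, 6, 7, 7, 8, 11] (size 6, max 11) hi=[32, 39, 40, 46, 50] (size 5, min 32) -> median=11

Answer: 11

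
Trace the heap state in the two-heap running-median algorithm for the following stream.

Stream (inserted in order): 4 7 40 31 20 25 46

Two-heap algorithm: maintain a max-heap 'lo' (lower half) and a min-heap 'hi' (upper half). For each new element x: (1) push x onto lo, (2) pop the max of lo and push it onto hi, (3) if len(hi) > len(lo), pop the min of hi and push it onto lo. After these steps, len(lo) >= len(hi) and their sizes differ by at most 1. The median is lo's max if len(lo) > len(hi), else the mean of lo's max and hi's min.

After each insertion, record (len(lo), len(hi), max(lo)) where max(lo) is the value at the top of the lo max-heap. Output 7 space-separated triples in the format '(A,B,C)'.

Answer: (1,0,4) (1,1,4) (2,1,7) (2,2,7) (3,2,20) (3,3,20) (4,3,25)

Derivation:
Step 1: insert 4 -> lo=[4] hi=[] -> (len(lo)=1, len(hi)=0, max(lo)=4)
Step 2: insert 7 -> lo=[4] hi=[7] -> (len(lo)=1, len(hi)=1, max(lo)=4)
Step 3: insert 40 -> lo=[4, 7] hi=[40] -> (len(lo)=2, len(hi)=1, max(lo)=7)
Step 4: insert 31 -> lo=[4, 7] hi=[31, 40] -> (len(lo)=2, len(hi)=2, max(lo)=7)
Step 5: insert 20 -> lo=[4, 7, 20] hi=[31, 40] -> (len(lo)=3, len(hi)=2, max(lo)=20)
Step 6: insert 25 -> lo=[4, 7, 20] hi=[25, 31, 40] -> (len(lo)=3, len(hi)=3, max(lo)=20)
Step 7: insert 46 -> lo=[4, 7, 20, 25] hi=[31, 40, 46] -> (len(lo)=4, len(hi)=3, max(lo)=25)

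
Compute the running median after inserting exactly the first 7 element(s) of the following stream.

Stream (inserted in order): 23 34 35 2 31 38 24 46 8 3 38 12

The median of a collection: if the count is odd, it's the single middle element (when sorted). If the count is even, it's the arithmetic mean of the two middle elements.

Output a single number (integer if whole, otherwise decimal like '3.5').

Answer: 31

Derivation:
Step 1: insert 23 -> lo=[23] (size 1, max 23) hi=[] (size 0) -> median=23
Step 2: insert 34 -> lo=[23] (size 1, max 23) hi=[34] (size 1, min 34) -> median=28.5
Step 3: insert 35 -> lo=[23, 34] (size 2, max 34) hi=[35] (size 1, min 35) -> median=34
Step 4: insert 2 -> lo=[2, 23] (size 2, max 23) hi=[34, 35] (size 2, min 34) -> median=28.5
Step 5: insert 31 -> lo=[2, 23, 31] (size 3, max 31) hi=[34, 35] (size 2, min 34) -> median=31
Step 6: insert 38 -> lo=[2, 23, 31] (size 3, max 31) hi=[34, 35, 38] (size 3, min 34) -> median=32.5
Step 7: insert 24 -> lo=[2, 23, 24, 31] (size 4, max 31) hi=[34, 35, 38] (size 3, min 34) -> median=31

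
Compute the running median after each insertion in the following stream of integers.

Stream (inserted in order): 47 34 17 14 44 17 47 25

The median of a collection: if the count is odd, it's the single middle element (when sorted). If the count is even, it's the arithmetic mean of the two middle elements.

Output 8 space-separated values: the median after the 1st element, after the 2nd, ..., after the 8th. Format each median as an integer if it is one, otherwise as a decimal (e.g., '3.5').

Step 1: insert 47 -> lo=[47] (size 1, max 47) hi=[] (size 0) -> median=47
Step 2: insert 34 -> lo=[34] (size 1, max 34) hi=[47] (size 1, min 47) -> median=40.5
Step 3: insert 17 -> lo=[17, 34] (size 2, max 34) hi=[47] (size 1, min 47) -> median=34
Step 4: insert 14 -> lo=[14, 17] (size 2, max 17) hi=[34, 47] (size 2, min 34) -> median=25.5
Step 5: insert 44 -> lo=[14, 17, 34] (size 3, max 34) hi=[44, 47] (size 2, min 44) -> median=34
Step 6: insert 17 -> lo=[14, 17, 17] (size 3, max 17) hi=[34, 44, 47] (size 3, min 34) -> median=25.5
Step 7: insert 47 -> lo=[14, 17, 17, 34] (size 4, max 34) hi=[44, 47, 47] (size 3, min 44) -> median=34
Step 8: insert 25 -> lo=[14, 17, 17, 25] (size 4, max 25) hi=[34, 44, 47, 47] (size 4, min 34) -> median=29.5

Answer: 47 40.5 34 25.5 34 25.5 34 29.5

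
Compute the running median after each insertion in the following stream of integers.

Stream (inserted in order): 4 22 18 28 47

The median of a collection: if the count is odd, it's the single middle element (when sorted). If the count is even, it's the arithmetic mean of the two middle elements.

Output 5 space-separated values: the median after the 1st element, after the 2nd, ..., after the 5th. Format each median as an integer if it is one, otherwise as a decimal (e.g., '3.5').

Step 1: insert 4 -> lo=[4] (size 1, max 4) hi=[] (size 0) -> median=4
Step 2: insert 22 -> lo=[4] (size 1, max 4) hi=[22] (size 1, min 22) -> median=13
Step 3: insert 18 -> lo=[4, 18] (size 2, max 18) hi=[22] (size 1, min 22) -> median=18
Step 4: insert 28 -> lo=[4, 18] (size 2, max 18) hi=[22, 28] (size 2, min 22) -> median=20
Step 5: insert 47 -> lo=[4, 18, 22] (size 3, max 22) hi=[28, 47] (size 2, min 28) -> median=22

Answer: 4 13 18 20 22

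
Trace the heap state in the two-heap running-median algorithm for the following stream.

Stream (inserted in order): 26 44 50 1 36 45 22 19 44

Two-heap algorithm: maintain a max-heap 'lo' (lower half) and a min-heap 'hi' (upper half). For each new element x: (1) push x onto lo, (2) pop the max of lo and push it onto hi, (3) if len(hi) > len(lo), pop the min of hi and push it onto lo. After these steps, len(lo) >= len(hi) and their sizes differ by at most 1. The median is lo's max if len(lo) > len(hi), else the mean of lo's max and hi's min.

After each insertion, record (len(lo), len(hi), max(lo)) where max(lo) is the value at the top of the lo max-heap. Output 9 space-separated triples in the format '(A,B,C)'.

Answer: (1,0,26) (1,1,26) (2,1,44) (2,2,26) (3,2,36) (3,3,36) (4,3,36) (4,4,26) (5,4,36)

Derivation:
Step 1: insert 26 -> lo=[26] hi=[] -> (len(lo)=1, len(hi)=0, max(lo)=26)
Step 2: insert 44 -> lo=[26] hi=[44] -> (len(lo)=1, len(hi)=1, max(lo)=26)
Step 3: insert 50 -> lo=[26, 44] hi=[50] -> (len(lo)=2, len(hi)=1, max(lo)=44)
Step 4: insert 1 -> lo=[1, 26] hi=[44, 50] -> (len(lo)=2, len(hi)=2, max(lo)=26)
Step 5: insert 36 -> lo=[1, 26, 36] hi=[44, 50] -> (len(lo)=3, len(hi)=2, max(lo)=36)
Step 6: insert 45 -> lo=[1, 26, 36] hi=[44, 45, 50] -> (len(lo)=3, len(hi)=3, max(lo)=36)
Step 7: insert 22 -> lo=[1, 22, 26, 36] hi=[44, 45, 50] -> (len(lo)=4, len(hi)=3, max(lo)=36)
Step 8: insert 19 -> lo=[1, 19, 22, 26] hi=[36, 44, 45, 50] -> (len(lo)=4, len(hi)=4, max(lo)=26)
Step 9: insert 44 -> lo=[1, 19, 22, 26, 36] hi=[44, 44, 45, 50] -> (len(lo)=5, len(hi)=4, max(lo)=36)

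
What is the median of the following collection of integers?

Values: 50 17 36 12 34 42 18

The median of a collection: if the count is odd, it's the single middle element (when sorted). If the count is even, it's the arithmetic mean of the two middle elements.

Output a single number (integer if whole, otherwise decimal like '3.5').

Answer: 34

Derivation:
Step 1: insert 50 -> lo=[50] (size 1, max 50) hi=[] (size 0) -> median=50
Step 2: insert 17 -> lo=[17] (size 1, max 17) hi=[50] (size 1, min 50) -> median=33.5
Step 3: insert 36 -> lo=[17, 36] (size 2, max 36) hi=[50] (size 1, min 50) -> median=36
Step 4: insert 12 -> lo=[12, 17] (size 2, max 17) hi=[36, 50] (size 2, min 36) -> median=26.5
Step 5: insert 34 -> lo=[12, 17, 34] (size 3, max 34) hi=[36, 50] (size 2, min 36) -> median=34
Step 6: insert 42 -> lo=[12, 17, 34] (size 3, max 34) hi=[36, 42, 50] (size 3, min 36) -> median=35
Step 7: insert 18 -> lo=[12, 17, 18, 34] (size 4, max 34) hi=[36, 42, 50] (size 3, min 36) -> median=34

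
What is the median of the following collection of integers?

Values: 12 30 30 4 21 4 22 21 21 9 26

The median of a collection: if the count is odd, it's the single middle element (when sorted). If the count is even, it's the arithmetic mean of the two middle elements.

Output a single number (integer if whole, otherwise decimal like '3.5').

Answer: 21

Derivation:
Step 1: insert 12 -> lo=[12] (size 1, max 12) hi=[] (size 0) -> median=12
Step 2: insert 30 -> lo=[12] (size 1, max 12) hi=[30] (size 1, min 30) -> median=21
Step 3: insert 30 -> lo=[12, 30] (size 2, max 30) hi=[30] (size 1, min 30) -> median=30
Step 4: insert 4 -> lo=[4, 12] (size 2, max 12) hi=[30, 30] (size 2, min 30) -> median=21
Step 5: insert 21 -> lo=[4, 12, 21] (size 3, max 21) hi=[30, 30] (size 2, min 30) -> median=21
Step 6: insert 4 -> lo=[4, 4, 12] (size 3, max 12) hi=[21, 30, 30] (size 3, min 21) -> median=16.5
Step 7: insert 22 -> lo=[4, 4, 12, 21] (size 4, max 21) hi=[22, 30, 30] (size 3, min 22) -> median=21
Step 8: insert 21 -> lo=[4, 4, 12, 21] (size 4, max 21) hi=[21, 22, 30, 30] (size 4, min 21) -> median=21
Step 9: insert 21 -> lo=[4, 4, 12, 21, 21] (size 5, max 21) hi=[21, 22, 30, 30] (size 4, min 21) -> median=21
Step 10: insert 9 -> lo=[4, 4, 9, 12, 21] (size 5, max 21) hi=[21, 21, 22, 30, 30] (size 5, min 21) -> median=21
Step 11: insert 26 -> lo=[4, 4, 9, 12, 21, 21] (size 6, max 21) hi=[21, 22, 26, 30, 30] (size 5, min 21) -> median=21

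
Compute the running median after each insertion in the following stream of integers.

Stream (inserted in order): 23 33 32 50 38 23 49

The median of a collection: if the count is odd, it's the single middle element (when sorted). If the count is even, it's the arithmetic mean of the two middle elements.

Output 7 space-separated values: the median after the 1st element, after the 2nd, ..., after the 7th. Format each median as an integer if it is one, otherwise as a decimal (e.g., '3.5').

Answer: 23 28 32 32.5 33 32.5 33

Derivation:
Step 1: insert 23 -> lo=[23] (size 1, max 23) hi=[] (size 0) -> median=23
Step 2: insert 33 -> lo=[23] (size 1, max 23) hi=[33] (size 1, min 33) -> median=28
Step 3: insert 32 -> lo=[23, 32] (size 2, max 32) hi=[33] (size 1, min 33) -> median=32
Step 4: insert 50 -> lo=[23, 32] (size 2, max 32) hi=[33, 50] (size 2, min 33) -> median=32.5
Step 5: insert 38 -> lo=[23, 32, 33] (size 3, max 33) hi=[38, 50] (size 2, min 38) -> median=33
Step 6: insert 23 -> lo=[23, 23, 32] (size 3, max 32) hi=[33, 38, 50] (size 3, min 33) -> median=32.5
Step 7: insert 49 -> lo=[23, 23, 32, 33] (size 4, max 33) hi=[38, 49, 50] (size 3, min 38) -> median=33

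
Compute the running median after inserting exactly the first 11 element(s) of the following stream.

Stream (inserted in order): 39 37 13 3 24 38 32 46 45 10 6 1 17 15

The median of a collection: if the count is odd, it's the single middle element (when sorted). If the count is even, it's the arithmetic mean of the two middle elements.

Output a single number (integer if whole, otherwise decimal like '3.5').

Step 1: insert 39 -> lo=[39] (size 1, max 39) hi=[] (size 0) -> median=39
Step 2: insert 37 -> lo=[37] (size 1, max 37) hi=[39] (size 1, min 39) -> median=38
Step 3: insert 13 -> lo=[13, 37] (size 2, max 37) hi=[39] (size 1, min 39) -> median=37
Step 4: insert 3 -> lo=[3, 13] (size 2, max 13) hi=[37, 39] (size 2, min 37) -> median=25
Step 5: insert 24 -> lo=[3, 13, 24] (size 3, max 24) hi=[37, 39] (size 2, min 37) -> median=24
Step 6: insert 38 -> lo=[3, 13, 24] (size 3, max 24) hi=[37, 38, 39] (size 3, min 37) -> median=30.5
Step 7: insert 32 -> lo=[3, 13, 24, 32] (size 4, max 32) hi=[37, 38, 39] (size 3, min 37) -> median=32
Step 8: insert 46 -> lo=[3, 13, 24, 32] (size 4, max 32) hi=[37, 38, 39, 46] (size 4, min 37) -> median=34.5
Step 9: insert 45 -> lo=[3, 13, 24, 32, 37] (size 5, max 37) hi=[38, 39, 45, 46] (size 4, min 38) -> median=37
Step 10: insert 10 -> lo=[3, 10, 13, 24, 32] (size 5, max 32) hi=[37, 38, 39, 45, 46] (size 5, min 37) -> median=34.5
Step 11: insert 6 -> lo=[3, 6, 10, 13, 24, 32] (size 6, max 32) hi=[37, 38, 39, 45, 46] (size 5, min 37) -> median=32

Answer: 32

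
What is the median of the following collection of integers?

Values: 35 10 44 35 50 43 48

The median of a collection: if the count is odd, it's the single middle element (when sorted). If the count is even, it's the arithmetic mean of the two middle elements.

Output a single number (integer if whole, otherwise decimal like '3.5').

Answer: 43

Derivation:
Step 1: insert 35 -> lo=[35] (size 1, max 35) hi=[] (size 0) -> median=35
Step 2: insert 10 -> lo=[10] (size 1, max 10) hi=[35] (size 1, min 35) -> median=22.5
Step 3: insert 44 -> lo=[10, 35] (size 2, max 35) hi=[44] (size 1, min 44) -> median=35
Step 4: insert 35 -> lo=[10, 35] (size 2, max 35) hi=[35, 44] (size 2, min 35) -> median=35
Step 5: insert 50 -> lo=[10, 35, 35] (size 3, max 35) hi=[44, 50] (size 2, min 44) -> median=35
Step 6: insert 43 -> lo=[10, 35, 35] (size 3, max 35) hi=[43, 44, 50] (size 3, min 43) -> median=39
Step 7: insert 48 -> lo=[10, 35, 35, 43] (size 4, max 43) hi=[44, 48, 50] (size 3, min 44) -> median=43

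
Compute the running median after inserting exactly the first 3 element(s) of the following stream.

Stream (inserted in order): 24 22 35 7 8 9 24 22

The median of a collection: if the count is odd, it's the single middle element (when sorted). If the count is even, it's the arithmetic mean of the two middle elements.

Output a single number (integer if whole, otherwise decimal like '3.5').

Step 1: insert 24 -> lo=[24] (size 1, max 24) hi=[] (size 0) -> median=24
Step 2: insert 22 -> lo=[22] (size 1, max 22) hi=[24] (size 1, min 24) -> median=23
Step 3: insert 35 -> lo=[22, 24] (size 2, max 24) hi=[35] (size 1, min 35) -> median=24

Answer: 24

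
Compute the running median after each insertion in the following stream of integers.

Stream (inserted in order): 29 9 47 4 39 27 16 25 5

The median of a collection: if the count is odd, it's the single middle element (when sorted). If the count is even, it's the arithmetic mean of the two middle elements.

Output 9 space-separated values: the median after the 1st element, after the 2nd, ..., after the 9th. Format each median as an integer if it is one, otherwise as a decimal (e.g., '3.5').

Step 1: insert 29 -> lo=[29] (size 1, max 29) hi=[] (size 0) -> median=29
Step 2: insert 9 -> lo=[9] (size 1, max 9) hi=[29] (size 1, min 29) -> median=19
Step 3: insert 47 -> lo=[9, 29] (size 2, max 29) hi=[47] (size 1, min 47) -> median=29
Step 4: insert 4 -> lo=[4, 9] (size 2, max 9) hi=[29, 47] (size 2, min 29) -> median=19
Step 5: insert 39 -> lo=[4, 9, 29] (size 3, max 29) hi=[39, 47] (size 2, min 39) -> median=29
Step 6: insert 27 -> lo=[4, 9, 27] (size 3, max 27) hi=[29, 39, 47] (size 3, min 29) -> median=28
Step 7: insert 16 -> lo=[4, 9, 16, 27] (size 4, max 27) hi=[29, 39, 47] (size 3, min 29) -> median=27
Step 8: insert 25 -> lo=[4, 9, 16, 25] (size 4, max 25) hi=[27, 29, 39, 47] (size 4, min 27) -> median=26
Step 9: insert 5 -> lo=[4, 5, 9, 16, 25] (size 5, max 25) hi=[27, 29, 39, 47] (size 4, min 27) -> median=25

Answer: 29 19 29 19 29 28 27 26 25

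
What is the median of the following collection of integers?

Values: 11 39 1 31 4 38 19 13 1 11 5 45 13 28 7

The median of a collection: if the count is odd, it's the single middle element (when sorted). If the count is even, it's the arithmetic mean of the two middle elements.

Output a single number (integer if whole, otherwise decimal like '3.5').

Answer: 13

Derivation:
Step 1: insert 11 -> lo=[11] (size 1, max 11) hi=[] (size 0) -> median=11
Step 2: insert 39 -> lo=[11] (size 1, max 11) hi=[39] (size 1, min 39) -> median=25
Step 3: insert 1 -> lo=[1, 11] (size 2, max 11) hi=[39] (size 1, min 39) -> median=11
Step 4: insert 31 -> lo=[1, 11] (size 2, max 11) hi=[31, 39] (size 2, min 31) -> median=21
Step 5: insert 4 -> lo=[1, 4, 11] (size 3, max 11) hi=[31, 39] (size 2, min 31) -> median=11
Step 6: insert 38 -> lo=[1, 4, 11] (size 3, max 11) hi=[31, 38, 39] (size 3, min 31) -> median=21
Step 7: insert 19 -> lo=[1, 4, 11, 19] (size 4, max 19) hi=[31, 38, 39] (size 3, min 31) -> median=19
Step 8: insert 13 -> lo=[1, 4, 11, 13] (size 4, max 13) hi=[19, 31, 38, 39] (size 4, min 19) -> median=16
Step 9: insert 1 -> lo=[1, 1, 4, 11, 13] (size 5, max 13) hi=[19, 31, 38, 39] (size 4, min 19) -> median=13
Step 10: insert 11 -> lo=[1, 1, 4, 11, 11] (size 5, max 11) hi=[13, 19, 31, 38, 39] (size 5, min 13) -> median=12
Step 11: insert 5 -> lo=[1, 1, 4, 5, 11, 11] (size 6, max 11) hi=[13, 19, 31, 38, 39] (size 5, min 13) -> median=11
Step 12: insert 45 -> lo=[1, 1, 4, 5, 11, 11] (size 6, max 11) hi=[13, 19, 31, 38, 39, 45] (size 6, min 13) -> median=12
Step 13: insert 13 -> lo=[1, 1, 4, 5, 11, 11, 13] (size 7, max 13) hi=[13, 19, 31, 38, 39, 45] (size 6, min 13) -> median=13
Step 14: insert 28 -> lo=[1, 1, 4, 5, 11, 11, 13] (size 7, max 13) hi=[13, 19, 28, 31, 38, 39, 45] (size 7, min 13) -> median=13
Step 15: insert 7 -> lo=[1, 1, 4, 5, 7, 11, 11, 13] (size 8, max 13) hi=[13, 19, 28, 31, 38, 39, 45] (size 7, min 13) -> median=13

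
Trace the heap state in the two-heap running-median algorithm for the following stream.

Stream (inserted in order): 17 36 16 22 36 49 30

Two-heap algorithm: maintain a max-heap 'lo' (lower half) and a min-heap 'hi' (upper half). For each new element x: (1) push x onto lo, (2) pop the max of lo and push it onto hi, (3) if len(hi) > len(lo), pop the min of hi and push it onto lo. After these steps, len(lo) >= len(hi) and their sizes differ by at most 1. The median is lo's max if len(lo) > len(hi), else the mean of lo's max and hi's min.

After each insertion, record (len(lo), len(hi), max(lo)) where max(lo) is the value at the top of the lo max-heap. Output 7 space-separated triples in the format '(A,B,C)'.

Answer: (1,0,17) (1,1,17) (2,1,17) (2,2,17) (3,2,22) (3,3,22) (4,3,30)

Derivation:
Step 1: insert 17 -> lo=[17] hi=[] -> (len(lo)=1, len(hi)=0, max(lo)=17)
Step 2: insert 36 -> lo=[17] hi=[36] -> (len(lo)=1, len(hi)=1, max(lo)=17)
Step 3: insert 16 -> lo=[16, 17] hi=[36] -> (len(lo)=2, len(hi)=1, max(lo)=17)
Step 4: insert 22 -> lo=[16, 17] hi=[22, 36] -> (len(lo)=2, len(hi)=2, max(lo)=17)
Step 5: insert 36 -> lo=[16, 17, 22] hi=[36, 36] -> (len(lo)=3, len(hi)=2, max(lo)=22)
Step 6: insert 49 -> lo=[16, 17, 22] hi=[36, 36, 49] -> (len(lo)=3, len(hi)=3, max(lo)=22)
Step 7: insert 30 -> lo=[16, 17, 22, 30] hi=[36, 36, 49] -> (len(lo)=4, len(hi)=3, max(lo)=30)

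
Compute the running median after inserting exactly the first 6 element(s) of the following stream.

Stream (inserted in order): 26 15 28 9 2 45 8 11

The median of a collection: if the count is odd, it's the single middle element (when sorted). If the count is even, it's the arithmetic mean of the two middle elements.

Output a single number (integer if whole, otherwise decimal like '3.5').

Answer: 20.5

Derivation:
Step 1: insert 26 -> lo=[26] (size 1, max 26) hi=[] (size 0) -> median=26
Step 2: insert 15 -> lo=[15] (size 1, max 15) hi=[26] (size 1, min 26) -> median=20.5
Step 3: insert 28 -> lo=[15, 26] (size 2, max 26) hi=[28] (size 1, min 28) -> median=26
Step 4: insert 9 -> lo=[9, 15] (size 2, max 15) hi=[26, 28] (size 2, min 26) -> median=20.5
Step 5: insert 2 -> lo=[2, 9, 15] (size 3, max 15) hi=[26, 28] (size 2, min 26) -> median=15
Step 6: insert 45 -> lo=[2, 9, 15] (size 3, max 15) hi=[26, 28, 45] (size 3, min 26) -> median=20.5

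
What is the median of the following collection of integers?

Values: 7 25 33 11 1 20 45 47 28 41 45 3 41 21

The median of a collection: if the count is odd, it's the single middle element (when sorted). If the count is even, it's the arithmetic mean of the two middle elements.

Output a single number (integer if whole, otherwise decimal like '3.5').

Step 1: insert 7 -> lo=[7] (size 1, max 7) hi=[] (size 0) -> median=7
Step 2: insert 25 -> lo=[7] (size 1, max 7) hi=[25] (size 1, min 25) -> median=16
Step 3: insert 33 -> lo=[7, 25] (size 2, max 25) hi=[33] (size 1, min 33) -> median=25
Step 4: insert 11 -> lo=[7, 11] (size 2, max 11) hi=[25, 33] (size 2, min 25) -> median=18
Step 5: insert 1 -> lo=[1, 7, 11] (size 3, max 11) hi=[25, 33] (size 2, min 25) -> median=11
Step 6: insert 20 -> lo=[1, 7, 11] (size 3, max 11) hi=[20, 25, 33] (size 3, min 20) -> median=15.5
Step 7: insert 45 -> lo=[1, 7, 11, 20] (size 4, max 20) hi=[25, 33, 45] (size 3, min 25) -> median=20
Step 8: insert 47 -> lo=[1, 7, 11, 20] (size 4, max 20) hi=[25, 33, 45, 47] (size 4, min 25) -> median=22.5
Step 9: insert 28 -> lo=[1, 7, 11, 20, 25] (size 5, max 25) hi=[28, 33, 45, 47] (size 4, min 28) -> median=25
Step 10: insert 41 -> lo=[1, 7, 11, 20, 25] (size 5, max 25) hi=[28, 33, 41, 45, 47] (size 5, min 28) -> median=26.5
Step 11: insert 45 -> lo=[1, 7, 11, 20, 25, 28] (size 6, max 28) hi=[33, 41, 45, 45, 47] (size 5, min 33) -> median=28
Step 12: insert 3 -> lo=[1, 3, 7, 11, 20, 25] (size 6, max 25) hi=[28, 33, 41, 45, 45, 47] (size 6, min 28) -> median=26.5
Step 13: insert 41 -> lo=[1, 3, 7, 11, 20, 25, 28] (size 7, max 28) hi=[33, 41, 41, 45, 45, 47] (size 6, min 33) -> median=28
Step 14: insert 21 -> lo=[1, 3, 7, 11, 20, 21, 25] (size 7, max 25) hi=[28, 33, 41, 41, 45, 45, 47] (size 7, min 28) -> median=26.5

Answer: 26.5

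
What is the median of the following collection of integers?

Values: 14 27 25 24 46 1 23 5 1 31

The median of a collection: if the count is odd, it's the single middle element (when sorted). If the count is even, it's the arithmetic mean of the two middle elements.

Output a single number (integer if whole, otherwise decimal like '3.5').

Step 1: insert 14 -> lo=[14] (size 1, max 14) hi=[] (size 0) -> median=14
Step 2: insert 27 -> lo=[14] (size 1, max 14) hi=[27] (size 1, min 27) -> median=20.5
Step 3: insert 25 -> lo=[14, 25] (size 2, max 25) hi=[27] (size 1, min 27) -> median=25
Step 4: insert 24 -> lo=[14, 24] (size 2, max 24) hi=[25, 27] (size 2, min 25) -> median=24.5
Step 5: insert 46 -> lo=[14, 24, 25] (size 3, max 25) hi=[27, 46] (size 2, min 27) -> median=25
Step 6: insert 1 -> lo=[1, 14, 24] (size 3, max 24) hi=[25, 27, 46] (size 3, min 25) -> median=24.5
Step 7: insert 23 -> lo=[1, 14, 23, 24] (size 4, max 24) hi=[25, 27, 46] (size 3, min 25) -> median=24
Step 8: insert 5 -> lo=[1, 5, 14, 23] (size 4, max 23) hi=[24, 25, 27, 46] (size 4, min 24) -> median=23.5
Step 9: insert 1 -> lo=[1, 1, 5, 14, 23] (size 5, max 23) hi=[24, 25, 27, 46] (size 4, min 24) -> median=23
Step 10: insert 31 -> lo=[1, 1, 5, 14, 23] (size 5, max 23) hi=[24, 25, 27, 31, 46] (size 5, min 24) -> median=23.5

Answer: 23.5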